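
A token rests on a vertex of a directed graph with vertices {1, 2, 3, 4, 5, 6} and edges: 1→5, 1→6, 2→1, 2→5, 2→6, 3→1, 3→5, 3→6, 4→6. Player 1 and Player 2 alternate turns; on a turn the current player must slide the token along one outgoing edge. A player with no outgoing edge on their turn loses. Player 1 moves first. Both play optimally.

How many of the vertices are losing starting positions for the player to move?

Work bottom-up. With no move the player to move loses. Otherwise the position is W if at least one move leads to an L position for the opponent, and L if every move leads to a W.
Every edge goes from a vertex to one that appears earlier in the order 5, 6, 1, 3, 4, 2, so processing vertices in that order labels each vertex after all of its successors.
5: no outgoing edge → L
6: no outgoing edge → L
1: reaches L-position 6 → W
3: reaches L-position 6 → W
4: reaches L-position 6 → W
2: reaches L-position 6 → W
The L vertices are 5, 6; that is 2 in all.

2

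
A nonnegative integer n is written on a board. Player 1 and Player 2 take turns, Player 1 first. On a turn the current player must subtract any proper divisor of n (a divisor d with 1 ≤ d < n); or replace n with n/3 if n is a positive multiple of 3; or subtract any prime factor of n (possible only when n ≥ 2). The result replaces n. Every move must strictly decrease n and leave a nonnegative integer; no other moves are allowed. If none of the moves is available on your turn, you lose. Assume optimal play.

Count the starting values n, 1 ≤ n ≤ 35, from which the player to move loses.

8

Positions with no move are L. A position that does have a move is losing for the player to move precisely when every available move leads to a winning position for the opponent. Fill in the labels:
n=0: no move → L
n=1: no move → L
n=2: →0(L), so W
n=3: →0(L), so W
n=4: →2(W), 3(W) — all W, so L
n=5: →0(L), so W
n=6: →4(L), so W
n=7: →0(L), so W
n=8: →4(L), so W
n=9: →3(W), 6(W), 8(W) — all W, so L
n=10: →9(L), so W
n=11: →0(L), so W
n=12: →4(L), so W
n=13: →0(L), so W
n=14: →7(W), 12(W), 13(W) — all W, so L
n=15: →14(L), so W
n=16: →14(L), so W
n=17: →0(L), so W
n=18: →9(L), so W
n=19: →0(L), so W
n=20: →10(W), 15(W), 16(W), 18(W), 19(W) — all W, so L
n=21: →14(L), so W
n=22: →20(L), so W
n=23: →0(L), so W
n=24: →20(L), so W
n=25: →20(L), so W
n=26: →13(W), 24(W), 25(W) — all W, so L
n=27: →9(L), so W
n=28: →14(L), so W
n=29: →0(L), so W
n=30: →20(L), so W
n=31: →0(L), so W
n=32: →16(W), 24(W), 28(W), 30(W), 31(W) — all W, so L
n=33: →32(L), so W
n=34: →32(L), so W
n=35: →28(W), 30(W), 34(W) — all W, so L
L entries with 1 ≤ n ≤ 35 (n=0 is outside the asked range and is not counted): n = 1, 4, 9, 14, 20, 26, 32, 35; that makes 8.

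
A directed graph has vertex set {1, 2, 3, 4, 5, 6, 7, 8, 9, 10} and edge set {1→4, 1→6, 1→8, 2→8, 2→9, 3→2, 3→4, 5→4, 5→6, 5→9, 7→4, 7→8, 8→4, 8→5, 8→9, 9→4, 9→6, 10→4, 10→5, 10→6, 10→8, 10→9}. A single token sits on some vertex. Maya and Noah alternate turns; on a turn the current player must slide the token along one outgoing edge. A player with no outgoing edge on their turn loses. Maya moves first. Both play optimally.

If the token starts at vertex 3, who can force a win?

Classify positions by backward induction: terminal positions (no move available) are L. From any other position, the mover wins iff some move reaches an L.
Every edge goes from a vertex to one that appears earlier in the order 6, 4, 9, 5, 8, 2, 1, 3, 10, 7, so processing vertices in that order labels each vertex after all of its successors.
6: no outgoing edge → L
4: no outgoing edge → L
9: W (go to 4, an L position)
5: W (go to 4, an L position)
8: W (go to 4, an L position)
2: L (options 8(W), 9(W) are all W)
1: W (go to 4, an L position)
3: W (go to 2, an L position)
10: W (go to 4, an L position)
7: W (go to 4, an L position)
From 3 Maya can move to 2, reaching an L position.

Maya wins.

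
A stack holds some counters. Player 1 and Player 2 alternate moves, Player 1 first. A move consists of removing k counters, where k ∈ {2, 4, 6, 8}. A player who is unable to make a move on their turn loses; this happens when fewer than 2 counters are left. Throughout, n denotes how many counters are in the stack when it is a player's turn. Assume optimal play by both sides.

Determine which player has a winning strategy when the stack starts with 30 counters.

Classify positions by backward induction: terminal positions (no move available) are L. From any other position, the mover wins iff some move reaches an L.
n=0: no move → L
n=1: no move → L
n=2: can move to 0, which is L ⇒ W
n=3: can move to 1, which is L ⇒ W
n=4: can move to 0, which is L ⇒ W
n=5: can move to 1, which is L ⇒ W
n=6: can move to 0, which is L ⇒ W
n=7: can move to 1, which is L ⇒ W
n=8: can move to 0, which is L ⇒ W
n=9: can move to 1, which is L ⇒ W
n=10: moves to 8(W), 6(W), 4(W), 2(W); every one is W ⇒ L
n=11: moves to 9(W), 7(W), 5(W), 3(W); every one is W ⇒ L
n=12: can move to 10, which is L ⇒ W
n=13: can move to 11, which is L ⇒ W
n=14: can move to 10, which is L ⇒ W
n=15: can move to 11, which is L ⇒ W
n=16: can move to 10, which is L ⇒ W
n=17: can move to 11, which is L ⇒ W
n=18: can move to 10, which is L ⇒ W
n=19: can move to 11, which is L ⇒ W
n=20: moves to 18(W), 16(W), 14(W), 12(W); every one is W ⇒ L
n=21: moves to 19(W), 17(W), 15(W), 13(W); every one is W ⇒ L
n=22: can move to 20, which is L ⇒ W
n=23: can move to 21, which is L ⇒ W
n=24: can move to 20, which is L ⇒ W
n=25: can move to 21, which is L ⇒ W
n=26: can move to 20, which is L ⇒ W
n=27: can move to 21, which is L ⇒ W
n=28: can move to 20, which is L ⇒ W
n=29: can move to 21, which is L ⇒ W
n=30: moves to 28(W), 26(W), 24(W), 22(W); every one is W ⇒ L
The starting position 30 is L: whatever Player 1 does, the opponent receives a W position.

Player 2 wins.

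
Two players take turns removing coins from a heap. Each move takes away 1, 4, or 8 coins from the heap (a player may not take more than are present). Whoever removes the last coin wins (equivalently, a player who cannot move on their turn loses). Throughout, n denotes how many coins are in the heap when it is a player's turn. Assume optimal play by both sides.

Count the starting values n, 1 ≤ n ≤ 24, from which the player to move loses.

8

Use the standard recursion: the mover loses at a terminal position; elsewhere, the mover wins exactly when some move hands the opponent an L position.
n=0: no move → L
n=1: can move to 0, which is L ⇒ W
n=2: the only move is to 1(W), a W ⇒ L
n=3: can move to 2, which is L ⇒ W
n=4: can move to 0, which is L ⇒ W
n=5: moves to 4(W), 1(W); every one is W ⇒ L
n=6: can move to 5, which is L ⇒ W
n=7: moves to 6(W), 3(W); every one is W ⇒ L
n=8: can move to 7, which is L ⇒ W
n=9: can move to 5, which is L ⇒ W
n=10: can move to 2, which is L ⇒ W
n=11: can move to 7, which is L ⇒ W
n=12: moves to 11(W), 8(W), 4(W); every one is W ⇒ L
n=13: can move to 12, which is L ⇒ W
n=14: moves to 13(W), 10(W), 6(W); every one is W ⇒ L
n=15: can move to 14, which is L ⇒ W
n=16: can move to 12, which is L ⇒ W
n=17: moves to 16(W), 13(W), 9(W); every one is W ⇒ L
n=18: can move to 17, which is L ⇒ W
n=19: moves to 18(W), 15(W), 11(W); every one is W ⇒ L
n=20: can move to 19, which is L ⇒ W
n=21: can move to 17, which is L ⇒ W
n=22: can move to 14, which is L ⇒ W
n=23: can move to 19, which is L ⇒ W
n=24: moves to 23(W), 20(W), 16(W); every one is W ⇒ L
L entries with 1 ≤ n ≤ 24 (n=0 is outside the asked range and is not counted): n = 2, 5, 7, 12, 14, 17, 19, 24; that makes 8.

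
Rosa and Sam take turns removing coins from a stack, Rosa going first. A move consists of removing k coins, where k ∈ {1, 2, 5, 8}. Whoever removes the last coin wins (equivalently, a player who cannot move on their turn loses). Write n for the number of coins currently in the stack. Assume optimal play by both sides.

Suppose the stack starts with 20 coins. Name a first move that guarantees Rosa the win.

Remove 2, leaving 18.

Classify positions by backward induction: terminal positions (no move available) are L. From any other position, the mover wins iff some move reaches an L.
n=0: no move → L
n=1: →0(L), so W
n=2: →0(L), so W
n=3: →2(W), 1(W) — all W, so L
n=4: →3(L), so W
n=5: →3(L), so W
n=6: →5(W), 4(W), 1(W) — all W, so L
n=7: →6(L), so W
n=8: →6(L), so W
n=9: →8(W), 7(W), 4(W), 1(W) — all W, so L
n=10: →9(L), so W
n=11: →9(L), so W
n=12: →11(W), 10(W), 7(W), 4(W) — all W, so L
n=13: →12(L), so W
n=14: →12(L), so W
n=15: →14(W), 13(W), 10(W), 7(W) — all W, so L
n=16: →15(L), so W
n=17: →15(L), so W
n=18: →17(W), 16(W), 13(W), 10(W) — all W, so L
n=19: →18(L), so W
n=20: →18(L), so W
From 20, the L positions reachable in one move are: 18, 15, 12. Any move reaching one of these is winning.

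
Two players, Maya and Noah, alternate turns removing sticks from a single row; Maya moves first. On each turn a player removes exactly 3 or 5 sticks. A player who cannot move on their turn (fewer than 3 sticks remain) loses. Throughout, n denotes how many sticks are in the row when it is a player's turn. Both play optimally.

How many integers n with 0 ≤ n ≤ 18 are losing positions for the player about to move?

Build the W/L table. Terminal = L. A non-terminal position is W if it has a move to some L; otherwise it is L.
n=0: no move → L
n=1: no move → L
n=2: no move → L
n=3: →0(L), so W
n=4: →1(L), so W
n=5: →2(L), so W
n=6: →1(L), so W
n=7: →2(L), so W
n=8: →5(W), 3(W) — all W, so L
n=9: →6(W), 4(W) — all W, so L
n=10: →7(W), 5(W) — all W, so L
n=11: →8(L), so W
n=12: →9(L), so W
n=13: →10(L), so W
n=14: →9(L), so W
n=15: →10(L), so W
n=16: →13(W), 11(W) — all W, so L
n=17: →14(W), 12(W) — all W, so L
n=18: →15(W), 13(W) — all W, so L
L entries with 0 ≤ n ≤ 18: n = 0, 1, 2, 8, 9, 10, 16, 17, 18; that makes 9.

9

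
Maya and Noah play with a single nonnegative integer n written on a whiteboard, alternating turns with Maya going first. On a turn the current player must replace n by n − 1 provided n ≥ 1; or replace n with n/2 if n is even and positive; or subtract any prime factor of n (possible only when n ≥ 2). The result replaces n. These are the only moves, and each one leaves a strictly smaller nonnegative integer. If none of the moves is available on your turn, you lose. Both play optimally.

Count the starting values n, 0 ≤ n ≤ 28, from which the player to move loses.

Compute win/loss labels from the base case upward. A position with no move is L. Any other position is W if it can reach an L in one move, else L.
n=0: no move → L
n=1: can move to 0, which is L ⇒ W
n=2: can move to 0, which is L ⇒ W
n=3: can move to 0, which is L ⇒ W
n=4: moves to 2(W), 3(W); every one is W ⇒ L
n=5: can move to 0, which is L ⇒ W
n=6: can move to 4, which is L ⇒ W
n=7: can move to 0, which is L ⇒ W
n=8: can move to 4, which is L ⇒ W
n=9: moves to 6(W), 8(W); every one is W ⇒ L
n=10: can move to 9, which is L ⇒ W
n=11: can move to 0, which is L ⇒ W
n=12: can move to 9, which is L ⇒ W
n=13: can move to 0, which is L ⇒ W
n=14: moves to 7(W), 12(W), 13(W); every one is W ⇒ L
n=15: can move to 14, which is L ⇒ W
n=16: can move to 14, which is L ⇒ W
n=17: can move to 0, which is L ⇒ W
n=18: can move to 9, which is L ⇒ W
n=19: can move to 0, which is L ⇒ W
n=20: moves to 10(W), 15(W), 18(W), 19(W); every one is W ⇒ L
n=21: can move to 14, which is L ⇒ W
n=22: can move to 20, which is L ⇒ W
n=23: can move to 0, which is L ⇒ W
n=24: moves to 12(W), 21(W), 22(W), 23(W); every one is W ⇒ L
n=25: can move to 20, which is L ⇒ W
n=26: can move to 24, which is L ⇒ W
n=27: can move to 24, which is L ⇒ W
n=28: can move to 14, which is L ⇒ W
L entries with 0 ≤ n ≤ 28: n = 0, 4, 9, 14, 20, 24; that makes 6.

6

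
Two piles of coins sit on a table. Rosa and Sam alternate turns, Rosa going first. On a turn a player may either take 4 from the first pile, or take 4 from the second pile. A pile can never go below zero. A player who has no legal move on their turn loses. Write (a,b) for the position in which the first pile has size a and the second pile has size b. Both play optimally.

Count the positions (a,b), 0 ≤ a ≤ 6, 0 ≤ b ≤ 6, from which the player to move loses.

Build the W/L table. Terminal = L. A non-terminal position is W if it has a move to some L; otherwise it is L.
Every move lowers a or b (never raises either), so fill the grid row by row in increasing a, and left to right within a row: each cell's successors are then already labelled.
      b=0  b=1  b=2  b=3  b=4  b=5  b=6
a=0:    L    L    L    L    W    W    W
a=1:    L    L    L    L    W    W    W
a=2:    L    L    L    L    W    W    W
a=3:    L    L    L    L    W    W    W
a=4:    W    W    W    W    L    L    L
a=5:    W    W    W    W    L    L    L
a=6:    W    W    W    W    L    L    L
Cells with no legal move (terminal, hence L): (0,0), (0,1), (0,2), (0,3), (1,0), (1,1), (1,2), (1,3), (2,0), (2,1), (2,2), (2,3), (3,0), (3,1), (3,2), (3,3).
The remaining L cells, each justified by listing all of its moves:
(4,4): moves to (0,4)(W), (4,0)(W); every one is W ⇒ L
(4,5): moves to (0,5)(W), (4,1)(W); every one is W ⇒ L
(4,6): moves to (0,6)(W), (4,2)(W); every one is W ⇒ L
(5,4): moves to (1,4)(W), (5,0)(W); every one is W ⇒ L
(5,5): moves to (1,5)(W), (5,1)(W); every one is W ⇒ L
(5,6): moves to (1,6)(W), (5,2)(W); every one is W ⇒ L
(6,4): moves to (2,4)(W), (6,0)(W); every one is W ⇒ L
(6,5): moves to (2,5)(W), (6,1)(W); every one is W ⇒ L
(6,6): moves to (2,6)(W), (6,2)(W); every one is W ⇒ L
Every other cell has at least one move into one of the L cells above, so it is W.
L cells per row: a=0: 4, a=1: 4, a=2: 4, a=3: 4, a=4: 3, a=5: 3, a=6: 3; total 25.

25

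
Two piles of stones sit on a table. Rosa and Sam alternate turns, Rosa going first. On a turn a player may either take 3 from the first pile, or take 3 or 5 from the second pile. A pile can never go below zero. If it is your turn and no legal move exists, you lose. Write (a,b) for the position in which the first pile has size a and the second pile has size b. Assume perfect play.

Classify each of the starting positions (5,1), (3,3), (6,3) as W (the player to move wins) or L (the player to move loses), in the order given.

(5,1): W, (3,3): L, (6,3): W

Build the W/L table. Terminal = L. A non-terminal position is W if it has a move to some L; otherwise it is L.
No move ever increases a pile, so every position that can arise here has a ≤ 6 and b ≤ 3; it is enough to label the cells with 0 ≤ a ≤ 6 and 0 ≤ b ≤ 3.
Every move lowers a or b (never raises either), so fill the grid row by row in increasing a, and left to right within a row: each cell's successors are then already labelled.
      b=0  b=1  b=2  b=3
a=0:    L    L    L    W
a=1:    L    L    L    W
a=2:    L    L    L    W
a=3:    W    W    W    L
a=4:    W    W    W    L
a=5:    W    W    W    L
a=6:    L    L    L    W
Cells with no legal move (terminal, hence L): (0,0), (0,1), (0,2), (1,0), (1,1), (1,2), (2,0), (2,1), (2,2).
The remaining L cells, each justified by listing all of its moves:
(3,3): →(0,3)(W), (3,0)(W) — all W, so L
(4,3): →(1,3)(W), (4,0)(W) — all W, so L
(5,3): →(2,3)(W), (5,0)(W) — all W, so L
(6,0): →(3,0)(W) only, which is W, so L
(6,1): →(3,1)(W) only, which is W, so L
(6,2): →(3,2)(W) only, which is W, so L
Every other cell has at least one move into one of the L cells above, so it is W.
(5,1): the move to (2,1) reaches an L cell, so W
(3,3): one of the L cells justified above, so L
(6,3): the move to (3,3) reaches an L cell, so W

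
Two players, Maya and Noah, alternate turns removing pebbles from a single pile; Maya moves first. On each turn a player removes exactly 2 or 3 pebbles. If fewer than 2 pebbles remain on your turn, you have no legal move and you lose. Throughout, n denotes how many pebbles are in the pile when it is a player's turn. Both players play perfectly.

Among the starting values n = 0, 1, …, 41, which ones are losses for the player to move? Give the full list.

Work bottom-up. With no move the player to move loses. Otherwise the position is W if at least one move leads to an L position for the opponent, and L if every move leads to a W.
n=0: no move → L
n=1: no move → L
n=2: can move to 0, which is L ⇒ W
n=3: can move to 1, which is L ⇒ W
n=4: can move to 1, which is L ⇒ W
n=5: moves to 3(W), 2(W); every one is W ⇒ L
n=6: moves to 4(W), 3(W); every one is W ⇒ L
n=7: can move to 5, which is L ⇒ W
n=8: can move to 6, which is L ⇒ W
n=9: can move to 6, which is L ⇒ W
n=10: moves to 8(W), 7(W); every one is W ⇒ L
n=11: moves to 9(W), 8(W); every one is W ⇒ L
n=12: can move to 10, which is L ⇒ W
n=13: can move to 11, which is L ⇒ W
n=14: can move to 11, which is L ⇒ W
n=15: moves to 13(W), 12(W); every one is W ⇒ L
n=16: moves to 14(W), 13(W); every one is W ⇒ L
n=17: can move to 15, which is L ⇒ W
n=18: can move to 16, which is L ⇒ W
n=19: can move to 16, which is L ⇒ W
n=20: moves to 18(W), 17(W); every one is W ⇒ L
n=21: moves to 19(W), 18(W); every one is W ⇒ L
n=22: can move to 20, which is L ⇒ W
n=23: can move to 21, which is L ⇒ W
n=24: can move to 21, which is L ⇒ W
n=25: moves to 23(W), 22(W); every one is W ⇒ L
n=26: moves to 24(W), 23(W); every one is W ⇒ L
n=27: can move to 25, which is L ⇒ W
n=28: can move to 26, which is L ⇒ W
n=29: can move to 26, which is L ⇒ W
n=30: moves to 28(W), 27(W); every one is W ⇒ L
n=31: moves to 29(W), 28(W); every one is W ⇒ L
n=32: can move to 30, which is L ⇒ W
n=33: can move to 31, which is L ⇒ W
n=34: can move to 31, which is L ⇒ W
n=35: moves to 33(W), 32(W); every one is W ⇒ L
n=36: moves to 34(W), 33(W); every one is W ⇒ L
n=37: can move to 35, which is L ⇒ W
n=38: can move to 36, which is L ⇒ W
n=39: can move to 36, which is L ⇒ W
n=40: moves to 38(W), 37(W); every one is W ⇒ L
n=41: moves to 39(W), 38(W); every one is W ⇒ L
The losing starting values of n are exactly the entries labelled L in this table (18 of them).

0, 1, 5, 6, 10, 11, 15, 16, 20, 21, 25, 26, 30, 31, 35, 36, 40, 41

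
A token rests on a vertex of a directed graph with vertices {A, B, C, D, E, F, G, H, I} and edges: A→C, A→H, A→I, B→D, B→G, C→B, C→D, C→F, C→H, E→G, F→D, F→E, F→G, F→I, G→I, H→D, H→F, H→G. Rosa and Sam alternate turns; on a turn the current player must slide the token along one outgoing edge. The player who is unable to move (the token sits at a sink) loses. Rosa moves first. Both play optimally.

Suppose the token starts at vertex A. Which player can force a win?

Rosa wins.

Build the W/L table. Terminal = L. A non-terminal position is W if it has a move to some L; otherwise it is L.
Every edge goes from a vertex to one that appears earlier in the order D, I, G, E, F, B, H, C, A, so processing vertices in that order labels each vertex after all of its successors.
D: no outgoing edge → L
I: no outgoing edge → L
G: reaches L-position I → W
E: only reaches G(W), which is W → L
F: reaches L-position E → W
B: reaches L-position D → W
H: reaches L-position D → W
C: reaches L-position D → W
A: reaches L-position I → W
From A Rosa can move to I, reaching an L position.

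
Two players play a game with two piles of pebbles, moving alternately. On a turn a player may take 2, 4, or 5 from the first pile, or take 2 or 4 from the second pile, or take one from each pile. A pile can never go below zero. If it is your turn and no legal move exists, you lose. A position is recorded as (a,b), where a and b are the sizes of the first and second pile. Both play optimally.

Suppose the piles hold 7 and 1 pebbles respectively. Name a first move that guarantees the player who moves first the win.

Classify positions by backward induction: terminal positions (no move available) are L. From any other position, the mover wins iff some move reaches an L.
No move ever increases a pile, so every position that can arise here has a ≤ 7 and b ≤ 1; it is enough to label the cells with 0 ≤ a ≤ 7 and 0 ≤ b ≤ 1.
Every move lowers a or b (never raises either), so fill the grid row by row in increasing a, and left to right within a row: each cell's successors are then already labelled.
      b=0  b=1
a=0:    L    L
a=1:    L    W
a=2:    W    W
a=3:    W    L
a=4:    W    W
a=5:    W    W
a=6:    W    L
a=7:    L    W
Cells with no legal move (terminal, hence L): (0,0), (0,1), (1,0).
The remaining L cells, each justified by listing all of its moves:
(3,1): →(1,1)(W), (2,0)(W) — all W, so L
(6,1): →(4,1)(W), (2,1)(W), (1,1)(W), (5,0)(W) — all W, so L
(7,0): →(5,0)(W), (3,0)(W), (2,0)(W) — all W, so L
Every other cell has at least one move into one of the L cells above, so it is W.
From (7,1), the L positions reachable in one move are: (3,1).

Move to (3,1).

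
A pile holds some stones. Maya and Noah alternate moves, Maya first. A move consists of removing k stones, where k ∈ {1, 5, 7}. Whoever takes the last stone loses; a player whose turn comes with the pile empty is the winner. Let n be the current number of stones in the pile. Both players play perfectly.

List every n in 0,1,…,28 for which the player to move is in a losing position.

Compute win/loss labels from the base case upward. A position with no move is W. Any other position is W if it can reach an L in one move, else L.
n=0: no move; the opponent has just taken the last stone and therefore loses → W
n=1: L (sole option 0(W) is W)
n=2: W (go to 1, an L position)
n=3: L (sole option 2(W) is W)
n=4: W (go to 3, an L position)
n=5: L (options 4(W), 0(W) are all W)
n=6: W (go to 5, an L position)
n=7: L (options 6(W), 2(W), 0(W) are all W)
n=8: W (go to 7, an L position)
n=9: L (options 8(W), 4(W), 2(W) are all W)
n=10: W (go to 9, an L position)
n=11: L (options 10(W), 6(W), 4(W) are all W)
n=12: W (go to 11, an L position)
n=13: L (options 12(W), 8(W), 6(W) are all W)
n=14: W (go to 13, an L position)
n=15: L (options 14(W), 10(W), 8(W) are all W)
n=16: W (go to 15, an L position)
n=17: L (options 16(W), 12(W), 10(W) are all W)
n=18: W (go to 17, an L position)
n=19: L (options 18(W), 14(W), 12(W) are all W)
n=20: W (go to 19, an L position)
n=21: L (options 20(W), 16(W), 14(W) are all W)
n=22: W (go to 21, an L position)
n=23: L (options 22(W), 18(W), 16(W) are all W)
n=24: W (go to 23, an L position)
n=25: L (options 24(W), 20(W), 18(W) are all W)
n=26: W (go to 25, an L position)
n=27: L (options 26(W), 22(W), 20(W) are all W)
n=28: W (go to 27, an L position)
Reading off the rows marked L gives the requested list; there are 14 such values of n.

1, 3, 5, 7, 9, 11, 13, 15, 17, 19, 21, 23, 25, 27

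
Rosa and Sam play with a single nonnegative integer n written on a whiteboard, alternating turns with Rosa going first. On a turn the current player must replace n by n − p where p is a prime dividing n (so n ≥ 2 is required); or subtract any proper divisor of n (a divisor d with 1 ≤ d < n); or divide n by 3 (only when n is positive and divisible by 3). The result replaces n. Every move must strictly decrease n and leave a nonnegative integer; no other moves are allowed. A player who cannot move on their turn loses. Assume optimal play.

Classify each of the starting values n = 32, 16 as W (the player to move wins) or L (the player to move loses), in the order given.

32: L, 16: W

Use the standard recursion: the mover loses at a terminal position; elsewhere, the mover wins exactly when some move hands the opponent an L position.
n=0: no move → L
n=1: no move → L
n=2: reaches L-position 0 → W
n=3: reaches L-position 0 → W
n=4: only reaches 2(W), 3(W), all W → L
n=5: reaches L-position 0 → W
n=6: reaches L-position 4 → W
n=7: reaches L-position 0 → W
n=8: reaches L-position 4 → W
n=9: only reaches 3(W), 6(W), 8(W), all W → L
n=10: reaches L-position 9 → W
n=11: reaches L-position 0 → W
n=12: reaches L-position 4 → W
n=13: reaches L-position 0 → W
n=14: only reaches 7(W), 12(W), 13(W), all W → L
n=15: reaches L-position 14 → W
n=16: reaches L-position 14 → W
n=17: reaches L-position 0 → W
n=18: reaches L-position 9 → W
n=19: reaches L-position 0 → W
n=20: only reaches 10(W), 15(W), 16(W), 18(W), 19(W), all W → L
n=21: reaches L-position 14 → W
n=22: reaches L-position 20 → W
n=23: reaches L-position 0 → W
n=24: reaches L-position 20 → W
n=25: reaches L-position 20 → W
n=26: only reaches 13(W), 24(W), 25(W), all W → L
n=27: reaches L-position 9 → W
n=28: reaches L-position 14 → W
n=29: reaches L-position 0 → W
n=30: reaches L-position 20 → W
n=31: reaches L-position 0 → W
n=32: only reaches 16(W), 24(W), 28(W), 30(W), 31(W), all W → L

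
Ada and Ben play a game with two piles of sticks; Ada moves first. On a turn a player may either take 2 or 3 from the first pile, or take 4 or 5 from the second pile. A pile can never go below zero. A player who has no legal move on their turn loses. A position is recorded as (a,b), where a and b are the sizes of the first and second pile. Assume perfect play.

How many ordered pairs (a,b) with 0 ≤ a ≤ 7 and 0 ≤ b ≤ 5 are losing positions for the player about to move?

22

Label each position W (a win for the player to move) or L (a loss). A position with no legal move is L; any other position is W exactly when some move reaches an L, and L when every move reaches a W.
Every move lowers a or b (never raises either), so fill the grid row by row in increasing a, and left to right within a row: each cell's successors are then already labelled.
      b=0  b=1  b=2  b=3  b=4  b=5
a=0:    L    L    L    L    W    W
a=1:    L    L    L    L    W    W
a=2:    W    W    W    W    L    L
a=3:    W    W    W    W    L    L
a=4:    W    W    W    W    W    W
a=5:    L    L    L    L    W    W
a=6:    L    L    L    L    W    W
a=7:    W    W    W    W    L    L
Cells with no legal move (terminal, hence L): (0,0), (0,1), (0,2), (0,3), (1,0), (1,1), (1,2), (1,3).
The remaining L cells, each justified by listing all of its moves:
(2,4): moves to (0,4)(W), (2,0)(W); every one is W ⇒ L
(2,5): moves to (0,5)(W), (2,1)(W), (2,0)(W); every one is W ⇒ L
(3,4): moves to (1,4)(W), (0,4)(W), (3,0)(W); every one is W ⇒ L
(3,5): moves to (1,5)(W), (0,5)(W), (3,1)(W), (3,0)(W); every one is W ⇒ L
(5,0): moves to (3,0)(W), (2,0)(W); every one is W ⇒ L
(5,1): moves to (3,1)(W), (2,1)(W); every one is W ⇒ L
(5,2): moves to (3,2)(W), (2,2)(W); every one is W ⇒ L
(5,3): moves to (3,3)(W), (2,3)(W); every one is W ⇒ L
(6,0): moves to (4,0)(W), (3,0)(W); every one is W ⇒ L
(6,1): moves to (4,1)(W), (3,1)(W); every one is W ⇒ L
(6,2): moves to (4,2)(W), (3,2)(W); every one is W ⇒ L
(6,3): moves to (4,3)(W), (3,3)(W); every one is W ⇒ L
(7,4): moves to (5,4)(W), (4,4)(W), (7,0)(W); every one is W ⇒ L
(7,5): moves to (5,5)(W), (4,5)(W), (7,1)(W), (7,0)(W); every one is W ⇒ L
Every other cell has at least one move into one of the L cells above, so it is W.
L cells per row: a=0: 4, a=1: 4, a=2: 2, a=3: 2, a=4: 0, a=5: 4, a=6: 4, a=7: 2; total 22.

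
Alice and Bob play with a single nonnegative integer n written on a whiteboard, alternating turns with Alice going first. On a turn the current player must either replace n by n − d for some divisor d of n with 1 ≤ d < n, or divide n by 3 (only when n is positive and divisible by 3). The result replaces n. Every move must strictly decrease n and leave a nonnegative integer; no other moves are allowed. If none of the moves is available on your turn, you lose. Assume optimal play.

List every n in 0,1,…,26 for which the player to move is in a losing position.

0, 1, 4, 7, 9, 11, 13, 15, 17, 19, 23, 25

Positions with no move are L. A position that does have a move is losing for the player to move precisely when every available move leads to a winning position for the opponent. Fill in the labels:
n=0: no move → L
n=1: no move → L
n=2: →1(L), so W
n=3: →1(L), so W
n=4: →2(W), 3(W) — all W, so L
n=5: →4(L), so W
n=6: →4(L), so W
n=7: →6(W) only, which is W, so L
n=8: →4(L), so W
n=9: →3(W), 6(W), 8(W) — all W, so L
n=10: →9(L), so W
n=11: →10(W) only, which is W, so L
n=12: →4(L), so W
n=13: →12(W) only, which is W, so L
n=14: →7(L), so W
n=15: →5(W), 10(W), 12(W), 14(W) — all W, so L
n=16: →15(L), so W
n=17: →16(W) only, which is W, so L
n=18: →9(L), so W
n=19: →18(W) only, which is W, so L
n=20: →15(L), so W
n=21: →7(L), so W
n=22: →11(L), so W
n=23: →22(W) only, which is W, so L
n=24: →23(L), so W
n=25: →20(W), 24(W) — all W, so L
n=26: →13(L), so W
The losing starting values of n are exactly the entries labelled L in this table (12 of them).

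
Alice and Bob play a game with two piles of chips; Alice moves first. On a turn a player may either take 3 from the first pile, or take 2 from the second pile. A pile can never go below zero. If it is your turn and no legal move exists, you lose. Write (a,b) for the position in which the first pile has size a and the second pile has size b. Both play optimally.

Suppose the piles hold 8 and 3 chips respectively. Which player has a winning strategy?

Work bottom-up. With no move the player to move loses. Otherwise the position is W if at least one move leads to an L position for the opponent, and L if every move leads to a W.
No move ever increases a pile, so every position that can arise here has a ≤ 8 and b ≤ 3; it is enough to label the cells with 0 ≤ a ≤ 8 and 0 ≤ b ≤ 3.
Every move lowers a or b (never raises either), so fill the grid row by row in increasing a, and left to right within a row: each cell's successors are then already labelled.
      b=0  b=1  b=2  b=3
a=0:    L    L    W    W
a=1:    L    L    W    W
a=2:    L    L    W    W
a=3:    W    W    L    L
a=4:    W    W    L    L
a=5:    W    W    L    L
a=6:    L    L    W    W
a=7:    L    L    W    W
a=8:    L    L    W    W
Cells with no legal move (terminal, hence L): (0,0), (0,1), (1,0), (1,1), (2,0), (2,1).
The remaining L cells, each justified by listing all of its moves:
(3,2): moves to (0,2)(W), (3,0)(W); every one is W ⇒ L
(3,3): moves to (0,3)(W), (3,1)(W); every one is W ⇒ L
(4,2): moves to (1,2)(W), (4,0)(W); every one is W ⇒ L
(4,3): moves to (1,3)(W), (4,1)(W); every one is W ⇒ L
(5,2): moves to (2,2)(W), (5,0)(W); every one is W ⇒ L
(5,3): moves to (2,3)(W), (5,1)(W); every one is W ⇒ L
(6,0): the only move is to (3,0)(W), a W ⇒ L
(6,1): the only move is to (3,1)(W), a W ⇒ L
(7,0): the only move is to (4,0)(W), a W ⇒ L
(7,1): the only move is to (4,1)(W), a W ⇒ L
(8,0): the only move is to (5,0)(W), a W ⇒ L
(8,1): the only move is to (5,1)(W), a W ⇒ L
Every other cell has at least one move into one of the L cells above, so it is W.
From (8,3) Alice can move to (5,3), reaching an L position.

Alice wins.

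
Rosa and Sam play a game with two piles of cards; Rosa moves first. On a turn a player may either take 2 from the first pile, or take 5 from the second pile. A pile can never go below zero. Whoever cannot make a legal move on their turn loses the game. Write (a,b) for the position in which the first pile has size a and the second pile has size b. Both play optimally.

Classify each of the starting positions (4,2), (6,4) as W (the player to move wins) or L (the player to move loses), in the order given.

Build the W/L table. Terminal = L. A non-terminal position is W if it has a move to some L; otherwise it is L.
No move ever increases a pile, so every position that can arise here has a ≤ 6 and b ≤ 4; it is enough to label the cells with 0 ≤ a ≤ 6 and 0 ≤ b ≤ 4.
Every move lowers a or b (never raises either), so fill the grid row by row in increasing a, and left to right within a row: each cell's successors are then already labelled.
      b=0  b=1  b=2  b=3  b=4
a=0:    L    L    L    L    L
a=1:    L    L    L    L    L
a=2:    W    W    W    W    W
a=3:    W    W    W    W    W
a=4:    L    L    L    L    L
a=5:    L    L    L    L    L
a=6:    W    W    W    W    W
Cells with no legal move (terminal, hence L): (0,0), (0,1), (0,2), (0,3), (0,4), (1,0), (1,1), (1,2), (1,3), (1,4).
The remaining L cells, each justified by listing all of its moves:
(4,0): the only move is to (2,0)(W), a W ⇒ L
(4,1): the only move is to (2,1)(W), a W ⇒ L
(4,2): the only move is to (2,2)(W), a W ⇒ L
(4,3): the only move is to (2,3)(W), a W ⇒ L
(4,4): the only move is to (2,4)(W), a W ⇒ L
(5,0): the only move is to (3,0)(W), a W ⇒ L
(5,1): the only move is to (3,1)(W), a W ⇒ L
(5,2): the only move is to (3,2)(W), a W ⇒ L
(5,3): the only move is to (3,3)(W), a W ⇒ L
(5,4): the only move is to (3,4)(W), a W ⇒ L
Every other cell has at least one move into one of the L cells above, so it is W.
(4,2): one of the L cells justified above, so L
(6,4): the move to (4,4) reaches an L cell, so W

(4,2): L, (6,4): W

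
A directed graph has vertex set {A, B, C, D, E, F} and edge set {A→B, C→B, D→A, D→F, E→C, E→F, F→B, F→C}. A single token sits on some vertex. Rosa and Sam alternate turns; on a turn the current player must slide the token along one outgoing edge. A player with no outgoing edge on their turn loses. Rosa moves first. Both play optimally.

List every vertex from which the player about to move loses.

Build the W/L table. Terminal = L. A non-terminal position is W if it has a move to some L; otherwise it is L.
Every edge goes from a vertex to one that appears earlier in the order B, C, A, F, D, E, so processing vertices in that order labels each vertex after all of its successors.
B: no outgoing edge → L
C: reaches L-position B → W
A: reaches L-position B → W
F: reaches L-position B → W
D: only reaches F(W), A(W), all W → L
E: only reaches F(W), C(W), all W → L
Reading off the rows marked L gives the requested list; there are 3 such vertices.

B, D, E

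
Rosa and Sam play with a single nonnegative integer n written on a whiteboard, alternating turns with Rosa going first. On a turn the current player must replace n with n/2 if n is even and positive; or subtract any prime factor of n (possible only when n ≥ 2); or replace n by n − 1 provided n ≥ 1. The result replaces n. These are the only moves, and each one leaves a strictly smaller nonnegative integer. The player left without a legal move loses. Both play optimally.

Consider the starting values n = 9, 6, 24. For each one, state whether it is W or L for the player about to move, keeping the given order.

9: L, 6: W, 24: L

Build the W/L table. Terminal = L. A non-terminal position is W if it has a move to some L; otherwise it is L.
n=0: no move → L
n=1: reaches L-position 0 → W
n=2: reaches L-position 0 → W
n=3: reaches L-position 0 → W
n=4: only reaches 2(W), 3(W), all W → L
n=5: reaches L-position 0 → W
n=6: reaches L-position 4 → W
n=7: reaches L-position 0 → W
n=8: reaches L-position 4 → W
n=9: only reaches 6(W), 8(W), all W → L
n=10: reaches L-position 9 → W
n=11: reaches L-position 0 → W
n=12: reaches L-position 9 → W
n=13: reaches L-position 0 → W
n=14: only reaches 7(W), 12(W), 13(W), all W → L
n=15: reaches L-position 14 → W
n=16: reaches L-position 14 → W
n=17: reaches L-position 0 → W
n=18: reaches L-position 9 → W
n=19: reaches L-position 0 → W
n=20: only reaches 10(W), 15(W), 18(W), 19(W), all W → L
n=21: reaches L-position 14 → W
n=22: reaches L-position 20 → W
n=23: reaches L-position 0 → W
n=24: only reaches 12(W), 21(W), 22(W), 23(W), all W → L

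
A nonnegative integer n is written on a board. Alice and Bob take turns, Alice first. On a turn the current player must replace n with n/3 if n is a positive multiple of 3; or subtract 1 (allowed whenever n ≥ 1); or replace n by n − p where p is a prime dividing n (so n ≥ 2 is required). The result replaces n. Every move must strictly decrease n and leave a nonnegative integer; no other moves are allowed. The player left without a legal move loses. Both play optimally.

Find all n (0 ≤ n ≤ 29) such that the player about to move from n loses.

Positions with no move are L. A position that does have a move is losing for the player to move precisely when every available move leads to a winning position for the opponent. Fill in the labels:
n=0: no move → L
n=1: →0(L), so W
n=2: →0(L), so W
n=3: →0(L), so W
n=4: →2(W), 3(W) — all W, so L
n=5: →0(L), so W
n=6: →4(L), so W
n=7: →0(L), so W
n=8: →6(W), 7(W) — all W, so L
n=9: →8(L), so W
n=10: →8(L), so W
n=11: →0(L), so W
n=12: →4(L), so W
n=13: →0(L), so W
n=14: →7(W), 12(W), 13(W) — all W, so L
n=15: →14(L), so W
n=16: →14(L), so W
n=17: →0(L), so W
n=18: →6(W), 15(W), 16(W), 17(W) — all W, so L
n=19: →0(L), so W
n=20: →18(L), so W
n=21: →14(L), so W
n=22: →11(W), 20(W), 21(W) — all W, so L
n=23: →0(L), so W
n=24: →8(L), so W
n=25: →20(W), 24(W) — all W, so L
n=26: →25(L), so W
n=27: →9(W), 24(W), 26(W) — all W, so L
n=28: →27(L), so W
n=29: →0(L), so W
The losing starting values of n are exactly the entries labelled L in this table (8 of them).

0, 4, 8, 14, 18, 22, 25, 27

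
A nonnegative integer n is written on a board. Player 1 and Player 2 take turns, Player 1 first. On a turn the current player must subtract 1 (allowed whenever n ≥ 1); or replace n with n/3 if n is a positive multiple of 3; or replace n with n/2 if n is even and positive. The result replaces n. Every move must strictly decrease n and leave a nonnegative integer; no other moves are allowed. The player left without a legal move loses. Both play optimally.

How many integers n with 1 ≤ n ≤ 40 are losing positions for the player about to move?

15

Classify positions by backward induction: terminal positions (no move available) are L. From any other position, the mover wins iff some move reaches an L.
n=0: no move → L
n=1: can move to 0, which is L ⇒ W
n=2: the only move is to 1(W), a W ⇒ L
n=3: can move to 2, which is L ⇒ W
n=4: can move to 2, which is L ⇒ W
n=5: the only move is to 4(W), a W ⇒ L
n=6: can move to 2, which is L ⇒ W
n=7: the only move is to 6(W), a W ⇒ L
n=8: can move to 7, which is L ⇒ W
n=9: moves to 3(W), 8(W); every one is W ⇒ L
n=10: can move to 5, which is L ⇒ W
n=11: the only move is to 10(W), a W ⇒ L
n=12: can move to 11, which is L ⇒ W
n=13: the only move is to 12(W), a W ⇒ L
n=14: can move to 7, which is L ⇒ W
n=15: can move to 5, which is L ⇒ W
n=16: moves to 8(W), 15(W); every one is W ⇒ L
n=17: can move to 16, which is L ⇒ W
n=18: can move to 9, which is L ⇒ W
n=19: the only move is to 18(W), a W ⇒ L
n=20: can move to 19, which is L ⇒ W
n=21: can move to 7, which is L ⇒ W
n=22: can move to 11, which is L ⇒ W
n=23: the only move is to 22(W), a W ⇒ L
n=24: can move to 23, which is L ⇒ W
n=25: the only move is to 24(W), a W ⇒ L
n=26: can move to 13, which is L ⇒ W
n=27: can move to 9, which is L ⇒ W
n=28: moves to 14(W), 27(W); every one is W ⇒ L
n=29: can move to 28, which is L ⇒ W
n=30: moves to 10(W), 15(W), 29(W); every one is W ⇒ L
n=31: can move to 30, which is L ⇒ W
n=32: can move to 16, which is L ⇒ W
n=33: can move to 11, which is L ⇒ W
n=34: moves to 17(W), 33(W); every one is W ⇒ L
n=35: can move to 34, which is L ⇒ W
n=36: moves to 12(W), 18(W), 35(W); every one is W ⇒ L
n=37: can move to 36, which is L ⇒ W
n=38: can move to 19, which is L ⇒ W
n=39: can move to 13, which is L ⇒ W
n=40: moves to 20(W), 39(W); every one is W ⇒ L
L entries with 1 ≤ n ≤ 40 (n=0 is outside the asked range and is not counted): n = 2, 5, 7, 9, 11, 13, 16, 19, 23, 25, 28, 30, 34, 36, 40; that makes 15.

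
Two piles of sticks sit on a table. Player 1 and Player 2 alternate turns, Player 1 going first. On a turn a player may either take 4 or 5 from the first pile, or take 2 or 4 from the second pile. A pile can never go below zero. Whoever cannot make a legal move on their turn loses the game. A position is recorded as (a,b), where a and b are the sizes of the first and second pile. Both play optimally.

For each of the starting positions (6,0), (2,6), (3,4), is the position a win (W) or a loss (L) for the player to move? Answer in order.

(6,0): W, (2,6): L, (3,4): W

Use the standard recursion: the mover loses at a terminal position; elsewhere, the mover wins exactly when some move hands the opponent an L position.
No move ever increases a pile, so every position that can arise here has a ≤ 6 and b ≤ 6; it is enough to label the cells with 0 ≤ a ≤ 6 and 0 ≤ b ≤ 6.
Every move lowers a or b (never raises either), so fill the grid row by row in increasing a, and left to right within a row: each cell's successors are then already labelled.
      b=0  b=1  b=2  b=3  b=4  b=5  b=6
a=0:    L    L    W    W    W    W    L
a=1:    L    L    W    W    W    W    L
a=2:    L    L    W    W    W    W    L
a=3:    L    L    W    W    W    W    L
a=4:    W    W    L    L    W    W    W
a=5:    W    W    L    L    W    W    W
a=6:    W    W    L    L    W    W    W
Cells with no legal move (terminal, hence L): (0,0), (0,1), (1,0), (1,1), (2,0), (2,1), (3,0), (3,1).
The remaining L cells, each justified by listing all of its moves:
(0,6): L (options (0,4)(W), (0,2)(W) are all W)
(1,6): L (options (1,4)(W), (1,2)(W) are all W)
(2,6): L (options (2,4)(W), (2,2)(W) are all W)
(3,6): L (options (3,4)(W), (3,2)(W) are all W)
(4,2): L (options (0,2)(W), (4,0)(W) are all W)
(4,3): L (options (0,3)(W), (4,1)(W) are all W)
(5,2): L (options (1,2)(W), (0,2)(W), (5,0)(W) are all W)
(5,3): L (options (1,3)(W), (0,3)(W), (5,1)(W) are all W)
(6,2): L (options (2,2)(W), (1,2)(W), (6,0)(W) are all W)
(6,3): L (options (2,3)(W), (1,3)(W), (6,1)(W) are all W)
Every other cell has at least one move into one of the L cells above, so it is W.
(6,0): the move to (2,0) reaches an L cell, so W
(2,6): one of the L cells justified above, so L
(3,4): the move to (3,0) reaches an L cell, so W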